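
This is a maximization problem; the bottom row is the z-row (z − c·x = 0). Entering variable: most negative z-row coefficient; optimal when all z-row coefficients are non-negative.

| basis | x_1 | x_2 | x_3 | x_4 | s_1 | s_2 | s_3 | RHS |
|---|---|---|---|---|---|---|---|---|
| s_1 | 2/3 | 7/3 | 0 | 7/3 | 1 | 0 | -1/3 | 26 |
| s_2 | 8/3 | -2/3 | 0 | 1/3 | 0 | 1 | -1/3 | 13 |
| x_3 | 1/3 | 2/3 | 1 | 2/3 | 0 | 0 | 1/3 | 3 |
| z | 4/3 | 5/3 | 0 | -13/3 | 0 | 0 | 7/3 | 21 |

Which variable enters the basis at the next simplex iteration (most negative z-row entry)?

Negative z-row entries: x_4: -13/3.
The most negative is -13/3 in column x_4, so x_4 enters.

x_4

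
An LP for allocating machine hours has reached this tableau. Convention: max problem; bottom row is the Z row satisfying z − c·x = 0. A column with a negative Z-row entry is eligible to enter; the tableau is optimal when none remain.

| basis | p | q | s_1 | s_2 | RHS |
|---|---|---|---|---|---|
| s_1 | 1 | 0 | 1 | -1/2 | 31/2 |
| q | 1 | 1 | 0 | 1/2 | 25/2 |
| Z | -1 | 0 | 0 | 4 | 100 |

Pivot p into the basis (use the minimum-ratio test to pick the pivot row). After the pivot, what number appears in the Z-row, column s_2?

Ratio test on column p — row 1: (31/2)/1 = 31/2; row 2: (25/2)/1 = 25/2. Minimum is 25/2 at row 2 (q leaves); pivot element 1.
Divide row 2 by 1; eliminate column p from the other rows.
Z-row update in column s_2: 4 − (-1)·(1/2) = 9/2.

9/2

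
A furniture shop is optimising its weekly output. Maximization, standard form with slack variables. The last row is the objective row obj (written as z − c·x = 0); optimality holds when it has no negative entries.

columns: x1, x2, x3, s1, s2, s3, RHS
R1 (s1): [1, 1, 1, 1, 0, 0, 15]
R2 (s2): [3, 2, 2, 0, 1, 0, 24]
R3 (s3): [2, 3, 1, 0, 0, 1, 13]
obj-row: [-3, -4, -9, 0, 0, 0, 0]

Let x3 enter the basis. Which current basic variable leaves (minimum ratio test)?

Column x3 entries and ratios — s1: 15/1 = 15; s2: 24/2 = 12; s3: 13/1 = 13.
Smallest ratio is 12 in the row of s2, so s2 leaves.

s2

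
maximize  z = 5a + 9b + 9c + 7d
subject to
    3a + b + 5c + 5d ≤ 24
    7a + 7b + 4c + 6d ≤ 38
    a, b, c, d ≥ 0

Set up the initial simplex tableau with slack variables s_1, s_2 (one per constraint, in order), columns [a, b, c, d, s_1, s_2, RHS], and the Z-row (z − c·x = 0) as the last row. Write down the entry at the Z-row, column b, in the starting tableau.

The Z-row carries the negated objective coefficients: the b entry is -9.

-9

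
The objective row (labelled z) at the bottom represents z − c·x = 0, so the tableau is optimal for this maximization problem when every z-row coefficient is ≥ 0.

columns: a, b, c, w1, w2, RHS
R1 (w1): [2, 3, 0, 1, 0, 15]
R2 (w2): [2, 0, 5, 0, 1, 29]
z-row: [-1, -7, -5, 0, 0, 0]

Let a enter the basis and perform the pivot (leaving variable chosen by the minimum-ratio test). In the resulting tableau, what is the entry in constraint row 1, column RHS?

15/2

Ratio test on column a — row 1: 15/2 = 15/2; row 2: 29/2 = 29/2. Minimum is 15/2 at row 1 (w1 leaves); pivot element 2.
Divide row 1 by 2; eliminate column a from the other rows.
In the new row 1, the RHS entry is the old entry divided by the pivot: 15/2 = 15/2.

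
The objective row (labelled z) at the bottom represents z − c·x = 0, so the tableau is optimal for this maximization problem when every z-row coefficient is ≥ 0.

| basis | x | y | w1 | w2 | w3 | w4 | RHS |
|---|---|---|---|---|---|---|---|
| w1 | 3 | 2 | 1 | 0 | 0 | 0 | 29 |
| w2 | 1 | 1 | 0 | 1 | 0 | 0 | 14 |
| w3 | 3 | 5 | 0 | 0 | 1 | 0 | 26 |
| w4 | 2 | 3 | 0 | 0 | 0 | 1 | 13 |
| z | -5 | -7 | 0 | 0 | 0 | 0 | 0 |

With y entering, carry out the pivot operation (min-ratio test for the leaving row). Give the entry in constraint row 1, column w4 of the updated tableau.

Ratio test on column y — row 1: 29/2 = 29/2; row 2: 14/1 = 14; row 3: 26/5 = 26/5; row 4: 13/3 = 13/3. Minimum is 13/3 at row 4 (w4 leaves); pivot element 3.
Divide row 4 by 3; eliminate column y from the other rows.
Row 1 update in column w4: 0 − 2·(1/3) = -2/3.

-2/3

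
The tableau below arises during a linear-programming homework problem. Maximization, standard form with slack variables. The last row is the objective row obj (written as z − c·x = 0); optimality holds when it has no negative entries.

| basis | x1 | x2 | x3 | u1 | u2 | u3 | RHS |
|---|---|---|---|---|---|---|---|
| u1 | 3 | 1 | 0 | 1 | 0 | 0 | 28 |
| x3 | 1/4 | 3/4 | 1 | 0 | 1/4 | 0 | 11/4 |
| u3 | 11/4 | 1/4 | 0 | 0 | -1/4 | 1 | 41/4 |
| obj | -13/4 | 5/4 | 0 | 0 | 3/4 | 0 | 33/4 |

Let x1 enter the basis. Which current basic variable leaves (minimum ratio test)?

Column x1 entries and ratios — u1: 28/3 = 28/3; x3: (11/4)/(1/4) = 11; u3: (41/4)/(11/4) = 41/11.
Smallest ratio is 41/11 in the row of u3, so u3 leaves.

u3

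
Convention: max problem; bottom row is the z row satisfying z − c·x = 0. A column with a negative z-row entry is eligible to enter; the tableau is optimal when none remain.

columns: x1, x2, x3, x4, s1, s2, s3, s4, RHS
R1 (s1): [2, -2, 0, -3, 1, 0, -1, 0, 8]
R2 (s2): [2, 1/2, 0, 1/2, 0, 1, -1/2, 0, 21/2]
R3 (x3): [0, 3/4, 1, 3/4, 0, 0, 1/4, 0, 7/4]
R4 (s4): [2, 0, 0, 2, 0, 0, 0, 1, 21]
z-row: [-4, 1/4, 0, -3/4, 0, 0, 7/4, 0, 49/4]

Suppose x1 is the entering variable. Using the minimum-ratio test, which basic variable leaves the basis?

Column x1 entries and ratios — s1: 8/2 = 4; s2: (21/2)/2 = 21/4; x3: 0 ≤ 0, skip; s4: 21/2 = 21/2.
Smallest ratio is 4 in the row of s1, so s1 leaves.

s1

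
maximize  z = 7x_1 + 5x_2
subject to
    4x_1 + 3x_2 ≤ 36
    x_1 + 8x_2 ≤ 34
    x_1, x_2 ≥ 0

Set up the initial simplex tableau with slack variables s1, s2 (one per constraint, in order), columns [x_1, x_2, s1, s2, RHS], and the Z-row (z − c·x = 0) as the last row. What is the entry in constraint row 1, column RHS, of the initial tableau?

The RHS of constraint 1 is b_1 = 36.

36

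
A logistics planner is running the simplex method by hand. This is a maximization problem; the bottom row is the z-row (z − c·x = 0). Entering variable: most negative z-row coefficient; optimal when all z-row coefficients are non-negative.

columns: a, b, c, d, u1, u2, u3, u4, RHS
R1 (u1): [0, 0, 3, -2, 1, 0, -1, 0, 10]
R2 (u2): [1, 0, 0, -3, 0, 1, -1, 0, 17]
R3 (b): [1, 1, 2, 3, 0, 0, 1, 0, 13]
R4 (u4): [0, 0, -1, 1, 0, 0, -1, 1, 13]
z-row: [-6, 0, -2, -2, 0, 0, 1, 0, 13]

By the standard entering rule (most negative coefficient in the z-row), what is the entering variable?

a

Negative z-row entries: a: -6, c: -2, d: -2.
The most negative is -6 in column a, so a enters.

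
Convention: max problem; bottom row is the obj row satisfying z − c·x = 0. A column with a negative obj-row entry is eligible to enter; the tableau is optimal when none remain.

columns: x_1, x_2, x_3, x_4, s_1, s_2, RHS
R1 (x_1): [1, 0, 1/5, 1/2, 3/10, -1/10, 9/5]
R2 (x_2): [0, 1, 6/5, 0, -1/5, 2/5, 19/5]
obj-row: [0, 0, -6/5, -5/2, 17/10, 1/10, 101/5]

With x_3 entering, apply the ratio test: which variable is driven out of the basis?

Column x_3 entries and ratios — x_1: (9/5)/(1/5) = 9; x_2: (19/5)/(6/5) = 19/6.
Smallest ratio is 19/6 in the row of x_2, so x_2 leaves.

x_2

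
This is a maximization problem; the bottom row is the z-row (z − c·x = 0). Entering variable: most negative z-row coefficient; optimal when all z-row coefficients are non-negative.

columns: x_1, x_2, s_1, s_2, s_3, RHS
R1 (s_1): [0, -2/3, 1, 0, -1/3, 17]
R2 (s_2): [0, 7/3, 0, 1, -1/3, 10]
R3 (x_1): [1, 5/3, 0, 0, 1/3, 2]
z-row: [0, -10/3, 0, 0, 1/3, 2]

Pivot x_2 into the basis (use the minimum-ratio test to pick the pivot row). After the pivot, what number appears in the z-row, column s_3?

1

Ratio test on column x_2 — row 1: entry -2/3 ≤ 0; row 2: 10/(7/3) = 30/7; row 3: 2/(5/3) = 6/5. Minimum is 6/5 at row 3 (x_1 leaves); pivot element 5/3.
Divide row 3 by 5/3; eliminate column x_2 from the other rows.
z-row update in column s_3: 1/3 − (-10/3)·(1/5) = 1.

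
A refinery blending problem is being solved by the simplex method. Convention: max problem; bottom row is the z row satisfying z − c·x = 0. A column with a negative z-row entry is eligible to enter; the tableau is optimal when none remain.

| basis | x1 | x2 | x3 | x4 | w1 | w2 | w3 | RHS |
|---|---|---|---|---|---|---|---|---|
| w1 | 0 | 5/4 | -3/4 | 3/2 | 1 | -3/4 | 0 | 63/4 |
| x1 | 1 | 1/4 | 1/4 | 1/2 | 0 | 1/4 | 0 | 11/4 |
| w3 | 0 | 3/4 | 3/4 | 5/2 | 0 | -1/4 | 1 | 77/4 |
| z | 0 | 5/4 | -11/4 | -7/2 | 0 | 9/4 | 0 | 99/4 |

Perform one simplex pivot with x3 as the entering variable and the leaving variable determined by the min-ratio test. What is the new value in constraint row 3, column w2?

Ratio test on column x3 — row 1: entry -3/4 ≤ 0; row 2: (11/4)/(1/4) = 11; row 3: (77/4)/(3/4) = 77/3. Minimum is 11 at row 2 (x1 leaves); pivot element 1/4.
Divide row 2 by 1/4; eliminate column x3 from the other rows.
Row 3 update in column w2: -1/4 − (3/4)·1 = -1.

-1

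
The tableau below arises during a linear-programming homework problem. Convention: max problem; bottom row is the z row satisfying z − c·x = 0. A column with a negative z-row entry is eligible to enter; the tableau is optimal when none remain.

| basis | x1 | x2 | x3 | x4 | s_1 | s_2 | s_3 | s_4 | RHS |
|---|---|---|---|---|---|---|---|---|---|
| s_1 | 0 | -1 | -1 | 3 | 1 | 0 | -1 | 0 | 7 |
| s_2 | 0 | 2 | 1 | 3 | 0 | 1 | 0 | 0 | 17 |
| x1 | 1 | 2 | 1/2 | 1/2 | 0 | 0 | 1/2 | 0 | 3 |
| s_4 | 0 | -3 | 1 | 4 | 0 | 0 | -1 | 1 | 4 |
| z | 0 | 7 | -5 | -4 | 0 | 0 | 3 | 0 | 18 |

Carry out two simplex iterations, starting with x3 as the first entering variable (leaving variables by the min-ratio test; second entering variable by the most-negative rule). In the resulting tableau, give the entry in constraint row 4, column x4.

19/7

Ratio test on column x3 — row 1: entry -1 ≤ 0; row 2: 17/1 = 17; row 3: 3/(1/2) = 6; row 4: 4/1 = 4. Minimum is 4 at row 4 (s_4 leaves); pivot element 1.
Divide row 4 by 1; eliminate column x3 from the other rows.
Second iteration: most negative z-row entry is -8 in column x2, so x2 enters.
Ratio test on column x2 — row 1: entry -4 ≤ 0; row 2: 13/5 = 13/5; row 3: 1/(7/2) = 2/7; row 4: entry -3 ≤ 0. Minimum is 2/7 at row 3 (x1 leaves); pivot element 7/2.
Divide row 3 by 7/2; eliminate column x2 from the other rows.
After both pivots, the entry at constraint row 4, column x4 is 19/7.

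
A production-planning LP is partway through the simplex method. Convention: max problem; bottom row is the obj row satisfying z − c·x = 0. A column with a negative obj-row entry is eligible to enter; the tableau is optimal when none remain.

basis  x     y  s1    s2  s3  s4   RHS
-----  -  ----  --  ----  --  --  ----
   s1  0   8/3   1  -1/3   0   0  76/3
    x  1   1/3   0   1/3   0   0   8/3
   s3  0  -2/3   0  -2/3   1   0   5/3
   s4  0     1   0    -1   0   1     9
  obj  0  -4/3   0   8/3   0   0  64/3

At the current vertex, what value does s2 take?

0

s2 is not in the basis, so in the current basic feasible solution s2 = 0.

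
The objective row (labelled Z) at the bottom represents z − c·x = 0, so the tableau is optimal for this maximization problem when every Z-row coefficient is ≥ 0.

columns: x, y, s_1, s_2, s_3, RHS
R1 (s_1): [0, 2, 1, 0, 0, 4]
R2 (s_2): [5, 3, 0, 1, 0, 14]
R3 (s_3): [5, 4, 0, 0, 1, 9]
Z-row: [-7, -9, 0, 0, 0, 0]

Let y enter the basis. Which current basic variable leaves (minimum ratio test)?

Column y entries and ratios — s_1: 4/2 = 2; s_2: 14/3 = 14/3; s_3: 9/4 = 9/4.
Smallest ratio is 2 in the row of s_1, so s_1 leaves.

s_1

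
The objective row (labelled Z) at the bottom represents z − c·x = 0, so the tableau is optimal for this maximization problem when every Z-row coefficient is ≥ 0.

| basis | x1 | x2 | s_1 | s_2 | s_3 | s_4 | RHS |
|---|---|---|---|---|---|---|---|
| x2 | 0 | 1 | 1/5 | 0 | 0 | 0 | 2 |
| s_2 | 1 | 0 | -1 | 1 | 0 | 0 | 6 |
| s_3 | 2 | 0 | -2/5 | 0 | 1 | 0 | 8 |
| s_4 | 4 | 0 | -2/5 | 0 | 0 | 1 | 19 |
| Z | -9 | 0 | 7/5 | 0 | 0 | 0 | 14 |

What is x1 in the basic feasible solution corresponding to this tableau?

x1 is not in the basis, so in the current basic feasible solution x1 = 0.

0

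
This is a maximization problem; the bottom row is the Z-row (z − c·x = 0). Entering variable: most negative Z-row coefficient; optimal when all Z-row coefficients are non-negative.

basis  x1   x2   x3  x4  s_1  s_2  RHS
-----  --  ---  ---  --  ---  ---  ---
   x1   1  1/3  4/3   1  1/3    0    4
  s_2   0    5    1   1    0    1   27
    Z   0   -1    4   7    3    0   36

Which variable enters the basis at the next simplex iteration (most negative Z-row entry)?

x2

Negative Z-row entries: x2: -1.
The most negative is -1 in column x2, so x2 enters.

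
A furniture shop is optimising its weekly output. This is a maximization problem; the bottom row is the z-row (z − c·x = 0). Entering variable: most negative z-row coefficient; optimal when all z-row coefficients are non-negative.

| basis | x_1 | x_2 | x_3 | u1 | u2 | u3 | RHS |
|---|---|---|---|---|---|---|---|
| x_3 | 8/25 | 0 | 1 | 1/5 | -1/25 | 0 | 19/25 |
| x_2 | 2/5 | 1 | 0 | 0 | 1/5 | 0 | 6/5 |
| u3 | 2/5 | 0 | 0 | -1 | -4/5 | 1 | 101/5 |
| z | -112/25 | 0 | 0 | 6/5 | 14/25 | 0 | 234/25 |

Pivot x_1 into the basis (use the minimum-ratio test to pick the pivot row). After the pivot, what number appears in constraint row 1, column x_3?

Ratio test on column x_1 — row 1: (19/25)/(8/25) = 19/8; row 2: (6/5)/(2/5) = 3; row 3: (101/5)/(2/5) = 101/2. Minimum is 19/8 at row 1 (x_3 leaves); pivot element 8/25.
Divide row 1 by 8/25; eliminate column x_1 from the other rows.
In the new row 1, the x_3 entry is the old entry divided by the pivot: 1/(8/25) = 25/8.

25/8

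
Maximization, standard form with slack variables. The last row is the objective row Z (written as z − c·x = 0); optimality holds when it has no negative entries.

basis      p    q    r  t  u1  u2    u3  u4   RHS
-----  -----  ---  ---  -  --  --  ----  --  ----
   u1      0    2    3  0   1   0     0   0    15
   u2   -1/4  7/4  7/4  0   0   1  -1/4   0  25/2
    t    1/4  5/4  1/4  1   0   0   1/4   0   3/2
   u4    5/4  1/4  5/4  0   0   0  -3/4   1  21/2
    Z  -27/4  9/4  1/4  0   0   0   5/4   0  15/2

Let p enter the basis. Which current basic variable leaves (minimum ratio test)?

Column p entries and ratios — u1: 0 ≤ 0, skip; u2: -1/4 ≤ 0, skip; t: (3/2)/(1/4) = 6; u4: (21/2)/(5/4) = 42/5.
Smallest ratio is 6 in the row of t, so t leaves.

t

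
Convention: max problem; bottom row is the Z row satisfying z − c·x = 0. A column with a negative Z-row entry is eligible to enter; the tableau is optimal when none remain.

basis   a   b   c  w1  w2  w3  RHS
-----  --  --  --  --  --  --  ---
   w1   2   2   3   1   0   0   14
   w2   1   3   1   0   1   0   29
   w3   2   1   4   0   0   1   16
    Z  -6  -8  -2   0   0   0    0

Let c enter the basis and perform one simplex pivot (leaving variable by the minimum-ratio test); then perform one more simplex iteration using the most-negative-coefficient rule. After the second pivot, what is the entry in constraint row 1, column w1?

Ratio test on column c — row 1: 14/3 = 14/3; row 2: 29/1 = 29; row 3: 16/4 = 4. Minimum is 4 at row 3 (w3 leaves); pivot element 4.
Divide row 3 by 4; eliminate column c from the other rows.
Second iteration: most negative Z-row entry is -15/2 in column b, so b enters.
Ratio test on column b — row 1: 2/(5/4) = 8/5; row 2: 25/(11/4) = 100/11; row 3: 4/(1/4) = 16. Minimum is 8/5 at row 1 (w1 leaves); pivot element 5/4.
Divide row 1 by 5/4; eliminate column b from the other rows.
After both pivots, the entry at constraint row 1, column w1 is 4/5.

4/5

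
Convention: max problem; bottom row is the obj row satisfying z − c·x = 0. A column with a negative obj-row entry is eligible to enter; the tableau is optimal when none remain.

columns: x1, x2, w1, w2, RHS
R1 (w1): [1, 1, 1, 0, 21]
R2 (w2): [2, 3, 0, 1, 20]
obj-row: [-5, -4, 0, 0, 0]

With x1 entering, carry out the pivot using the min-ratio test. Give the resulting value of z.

50

Ratio test on column x1 — row 1: 21/1 = 21; row 2: 20/2 = 10. Minimum is 10 at row 2 (w2 leaves); pivot element 2.
Pivot on row 2; the obj-row RHS becomes 0 − (-5)·10 = 50.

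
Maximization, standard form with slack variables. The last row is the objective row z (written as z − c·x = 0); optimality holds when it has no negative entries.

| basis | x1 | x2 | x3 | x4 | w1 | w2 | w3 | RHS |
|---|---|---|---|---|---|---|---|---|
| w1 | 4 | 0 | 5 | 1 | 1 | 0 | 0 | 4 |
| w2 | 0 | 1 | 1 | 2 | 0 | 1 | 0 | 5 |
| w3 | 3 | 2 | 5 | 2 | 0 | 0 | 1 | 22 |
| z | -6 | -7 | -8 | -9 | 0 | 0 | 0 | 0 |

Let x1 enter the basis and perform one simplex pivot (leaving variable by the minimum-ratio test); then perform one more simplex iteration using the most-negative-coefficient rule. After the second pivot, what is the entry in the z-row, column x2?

Ratio test on column x1 — row 1: 4/4 = 1; row 2: entry 0 ≤ 0; row 3: 22/3 = 22/3. Minimum is 1 at row 1 (w1 leaves); pivot element 4.
Divide row 1 by 4; eliminate column x1 from the other rows.
Second iteration: most negative z-row entry is -15/2 in column x4, so x4 enters.
Ratio test on column x4 — row 1: 1/(1/4) = 4; row 2: 5/2 = 5/2; row 3: 19/(5/4) = 76/5. Minimum is 5/2 at row 2 (w2 leaves); pivot element 2.
Divide row 2 by 2; eliminate column x4 from the other rows.
After both pivots, the entry at the z-row, column x2 is -13/4.

-13/4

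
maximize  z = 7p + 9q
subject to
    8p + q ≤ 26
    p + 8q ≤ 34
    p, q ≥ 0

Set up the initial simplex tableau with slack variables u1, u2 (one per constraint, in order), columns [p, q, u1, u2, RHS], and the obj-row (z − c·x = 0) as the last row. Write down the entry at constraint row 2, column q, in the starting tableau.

8

Constraint 2 has coefficient 8 on q.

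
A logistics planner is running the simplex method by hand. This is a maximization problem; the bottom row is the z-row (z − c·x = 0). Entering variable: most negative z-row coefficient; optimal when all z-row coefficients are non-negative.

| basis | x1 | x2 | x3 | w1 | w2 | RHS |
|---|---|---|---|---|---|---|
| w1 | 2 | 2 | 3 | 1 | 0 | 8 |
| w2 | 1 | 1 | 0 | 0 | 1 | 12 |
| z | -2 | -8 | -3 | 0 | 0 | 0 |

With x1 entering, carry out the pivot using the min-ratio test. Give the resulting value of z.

Ratio test on column x1 — row 1: 8/2 = 4; row 2: 12/1 = 12. Minimum is 4 at row 1 (w1 leaves); pivot element 2.
Pivot on row 1; the z-row RHS becomes 0 − (-2)·4 = 8.

8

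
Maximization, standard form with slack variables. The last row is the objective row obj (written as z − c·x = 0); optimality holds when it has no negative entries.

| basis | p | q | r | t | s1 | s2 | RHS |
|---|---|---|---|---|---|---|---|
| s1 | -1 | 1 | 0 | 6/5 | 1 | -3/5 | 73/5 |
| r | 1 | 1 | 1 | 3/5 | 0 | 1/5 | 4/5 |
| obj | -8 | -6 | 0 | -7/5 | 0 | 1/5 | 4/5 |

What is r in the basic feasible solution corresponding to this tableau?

r is basic (row 2); its value is the RHS of that row, 4/5.

4/5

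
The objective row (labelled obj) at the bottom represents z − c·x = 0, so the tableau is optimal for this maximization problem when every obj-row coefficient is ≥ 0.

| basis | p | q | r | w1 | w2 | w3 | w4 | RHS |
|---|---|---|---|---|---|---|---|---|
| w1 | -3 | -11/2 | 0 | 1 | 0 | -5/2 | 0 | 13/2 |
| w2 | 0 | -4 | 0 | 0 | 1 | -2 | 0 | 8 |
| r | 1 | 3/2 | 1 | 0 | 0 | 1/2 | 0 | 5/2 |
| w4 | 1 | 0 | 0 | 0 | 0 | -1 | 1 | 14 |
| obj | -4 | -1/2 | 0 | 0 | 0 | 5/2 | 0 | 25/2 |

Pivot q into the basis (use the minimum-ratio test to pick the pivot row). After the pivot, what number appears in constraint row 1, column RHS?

47/3

Ratio test on column q — row 1: entry -11/2 ≤ 0; row 2: entry -4 ≤ 0; row 3: (5/2)/(3/2) = 5/3; row 4: entry 0 ≤ 0. Minimum is 5/3 at row 3 (r leaves); pivot element 3/2.
Divide row 3 by 3/2; eliminate column q from the other rows.
Row 1 update in column RHS: 13/2 − (-11/2)·(5/3) = 47/3.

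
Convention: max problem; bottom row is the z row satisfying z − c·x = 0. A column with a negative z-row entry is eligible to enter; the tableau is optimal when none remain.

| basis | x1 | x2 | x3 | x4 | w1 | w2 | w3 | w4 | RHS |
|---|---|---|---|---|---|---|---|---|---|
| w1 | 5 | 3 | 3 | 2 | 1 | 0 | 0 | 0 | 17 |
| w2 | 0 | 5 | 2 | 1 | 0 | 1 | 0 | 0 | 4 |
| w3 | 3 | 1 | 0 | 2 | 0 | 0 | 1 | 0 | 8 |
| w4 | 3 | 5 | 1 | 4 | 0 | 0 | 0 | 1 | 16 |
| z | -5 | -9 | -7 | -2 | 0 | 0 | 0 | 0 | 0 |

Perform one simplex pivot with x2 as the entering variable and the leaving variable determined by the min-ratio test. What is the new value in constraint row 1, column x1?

Ratio test on column x2 — row 1: 17/3 = 17/3; row 2: 4/5 = 4/5; row 3: 8/1 = 8; row 4: 16/5 = 16/5. Minimum is 4/5 at row 2 (w2 leaves); pivot element 5.
Divide row 2 by 5; eliminate column x2 from the other rows.
Row 1 update in column x1: 5 − 3·0 = 5.

5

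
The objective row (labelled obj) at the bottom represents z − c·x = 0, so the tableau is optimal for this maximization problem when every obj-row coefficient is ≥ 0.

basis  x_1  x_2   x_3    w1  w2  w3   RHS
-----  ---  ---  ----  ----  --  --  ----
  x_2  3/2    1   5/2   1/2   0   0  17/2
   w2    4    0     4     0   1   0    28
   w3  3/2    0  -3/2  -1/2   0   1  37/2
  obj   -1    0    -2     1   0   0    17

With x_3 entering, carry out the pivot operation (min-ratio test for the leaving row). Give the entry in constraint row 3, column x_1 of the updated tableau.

Ratio test on column x_3 — row 1: (17/2)/(5/2) = 17/5; row 2: 28/4 = 7; row 3: entry -3/2 ≤ 0. Minimum is 17/5 at row 1 (x_2 leaves); pivot element 5/2.
Divide row 1 by 5/2; eliminate column x_3 from the other rows.
Row 3 update in column x_1: 3/2 − (-3/2)·(3/5) = 12/5.

12/5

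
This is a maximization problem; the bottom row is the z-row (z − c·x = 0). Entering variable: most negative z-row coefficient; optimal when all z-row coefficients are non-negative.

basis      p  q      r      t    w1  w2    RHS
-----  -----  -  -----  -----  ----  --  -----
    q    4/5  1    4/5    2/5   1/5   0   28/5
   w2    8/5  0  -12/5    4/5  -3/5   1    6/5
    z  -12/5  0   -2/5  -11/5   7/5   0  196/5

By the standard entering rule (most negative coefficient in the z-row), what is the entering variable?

Negative z-row entries: p: -12/5, r: -2/5, t: -11/5.
The most negative is -12/5 in column p, so p enters.

p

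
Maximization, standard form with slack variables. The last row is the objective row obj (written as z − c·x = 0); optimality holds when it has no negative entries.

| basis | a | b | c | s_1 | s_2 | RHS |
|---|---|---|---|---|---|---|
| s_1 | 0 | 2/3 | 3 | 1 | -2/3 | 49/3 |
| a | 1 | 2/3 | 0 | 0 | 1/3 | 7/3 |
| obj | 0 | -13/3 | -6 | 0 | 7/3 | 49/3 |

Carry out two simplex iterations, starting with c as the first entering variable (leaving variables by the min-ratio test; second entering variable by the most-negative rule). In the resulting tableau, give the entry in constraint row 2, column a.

Ratio test on column c — row 1: (49/3)/3 = 49/9; row 2: entry 0 ≤ 0. Minimum is 49/9 at row 1 (s_1 leaves); pivot element 3.
Divide row 1 by 3; eliminate column c from the other rows.
Second iteration: most negative obj-row entry is -3 in column b, so b enters.
Ratio test on column b — row 1: (49/9)/(2/9) = 49/2; row 2: (7/3)/(2/3) = 7/2. Minimum is 7/2 at row 2 (a leaves); pivot element 2/3.
Divide row 2 by 2/3; eliminate column b from the other rows.
After both pivots, the entry at constraint row 2, column a is 3/2.

3/2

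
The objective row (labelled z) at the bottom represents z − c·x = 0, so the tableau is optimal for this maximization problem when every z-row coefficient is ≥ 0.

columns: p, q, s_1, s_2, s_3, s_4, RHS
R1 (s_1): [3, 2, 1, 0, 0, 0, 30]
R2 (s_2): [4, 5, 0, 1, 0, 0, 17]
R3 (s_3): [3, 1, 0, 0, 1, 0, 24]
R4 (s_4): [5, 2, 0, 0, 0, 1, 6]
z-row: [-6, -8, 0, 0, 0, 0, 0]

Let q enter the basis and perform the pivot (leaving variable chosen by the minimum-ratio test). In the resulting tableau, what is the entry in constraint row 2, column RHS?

Ratio test on column q — row 1: 30/2 = 15; row 2: 17/5 = 17/5; row 3: 24/1 = 24; row 4: 6/2 = 3. Minimum is 3 at row 4 (s_4 leaves); pivot element 2.
Divide row 4 by 2; eliminate column q from the other rows.
Row 2 update in column RHS: 17 − 5·3 = 2.

2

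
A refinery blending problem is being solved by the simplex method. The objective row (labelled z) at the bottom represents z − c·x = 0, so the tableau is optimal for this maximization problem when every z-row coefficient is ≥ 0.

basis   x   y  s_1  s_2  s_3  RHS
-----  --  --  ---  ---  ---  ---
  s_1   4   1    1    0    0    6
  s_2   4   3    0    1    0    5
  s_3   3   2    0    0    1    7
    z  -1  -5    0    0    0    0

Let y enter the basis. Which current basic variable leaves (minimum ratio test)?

s_2

Column y entries and ratios — s_1: 6/1 = 6; s_2: 5/3 = 5/3; s_3: 7/2 = 7/2.
Smallest ratio is 5/3 in the row of s_2, so s_2 leaves.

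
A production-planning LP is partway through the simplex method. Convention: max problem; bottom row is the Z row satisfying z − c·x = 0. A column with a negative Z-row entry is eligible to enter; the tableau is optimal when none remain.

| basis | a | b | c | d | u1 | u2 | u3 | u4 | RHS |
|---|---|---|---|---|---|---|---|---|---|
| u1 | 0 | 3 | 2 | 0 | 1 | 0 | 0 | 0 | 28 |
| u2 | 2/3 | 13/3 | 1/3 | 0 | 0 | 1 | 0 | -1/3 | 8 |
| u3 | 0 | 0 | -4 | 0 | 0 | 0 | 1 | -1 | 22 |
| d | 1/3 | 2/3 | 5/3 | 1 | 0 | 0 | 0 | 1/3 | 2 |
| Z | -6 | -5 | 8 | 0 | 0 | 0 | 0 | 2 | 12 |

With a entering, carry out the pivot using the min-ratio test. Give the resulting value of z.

Ratio test on column a — row 1: entry 0 ≤ 0; row 2: 8/(2/3) = 12; row 3: entry 0 ≤ 0; row 4: 2/(1/3) = 6. Minimum is 6 at row 4 (d leaves); pivot element 1/3.
Pivot on row 4; the Z-row RHS becomes 12 − (-6)·6 = 48.

48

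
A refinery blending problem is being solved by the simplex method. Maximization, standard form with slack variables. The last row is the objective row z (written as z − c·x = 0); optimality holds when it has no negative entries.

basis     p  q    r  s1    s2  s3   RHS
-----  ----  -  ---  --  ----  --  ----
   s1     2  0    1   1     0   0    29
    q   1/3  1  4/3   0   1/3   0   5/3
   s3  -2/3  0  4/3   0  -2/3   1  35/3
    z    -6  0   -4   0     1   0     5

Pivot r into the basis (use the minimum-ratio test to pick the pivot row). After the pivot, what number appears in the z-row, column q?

Ratio test on column r — row 1: 29/1 = 29; row 2: (5/3)/(4/3) = 5/4; row 3: (35/3)/(4/3) = 35/4. Minimum is 5/4 at row 2 (q leaves); pivot element 4/3.
Divide row 2 by 4/3; eliminate column r from the other rows.
z-row update in column q: 0 − (-4)·(3/4) = 3.

3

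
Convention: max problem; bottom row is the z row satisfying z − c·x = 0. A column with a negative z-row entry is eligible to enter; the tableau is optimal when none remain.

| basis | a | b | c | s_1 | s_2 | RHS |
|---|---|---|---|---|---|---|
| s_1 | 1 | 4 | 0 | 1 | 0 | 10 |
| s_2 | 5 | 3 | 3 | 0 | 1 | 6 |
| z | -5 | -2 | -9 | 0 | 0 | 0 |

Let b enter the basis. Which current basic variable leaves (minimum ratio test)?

Column b entries and ratios — s_1: 10/4 = 5/2; s_2: 6/3 = 2.
Smallest ratio is 2 in the row of s_2, so s_2 leaves.

s_2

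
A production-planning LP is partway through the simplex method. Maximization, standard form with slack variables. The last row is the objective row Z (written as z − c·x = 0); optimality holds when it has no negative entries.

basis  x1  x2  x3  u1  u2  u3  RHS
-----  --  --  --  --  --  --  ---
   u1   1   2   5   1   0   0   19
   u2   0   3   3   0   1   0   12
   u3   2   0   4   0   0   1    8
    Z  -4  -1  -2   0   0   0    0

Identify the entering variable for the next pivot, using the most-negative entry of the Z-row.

Negative Z-row entries: x1: -4, x2: -1, x3: -2.
The most negative is -4 in column x1, so x1 enters.

x1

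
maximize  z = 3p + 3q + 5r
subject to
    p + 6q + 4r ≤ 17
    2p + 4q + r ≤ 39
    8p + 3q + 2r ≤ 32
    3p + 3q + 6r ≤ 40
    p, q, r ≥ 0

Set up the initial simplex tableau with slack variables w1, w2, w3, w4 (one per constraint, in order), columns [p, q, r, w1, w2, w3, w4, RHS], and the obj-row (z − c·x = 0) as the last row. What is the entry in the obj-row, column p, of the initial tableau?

The obj-row carries the negated objective coefficients: the p entry is -3.

-3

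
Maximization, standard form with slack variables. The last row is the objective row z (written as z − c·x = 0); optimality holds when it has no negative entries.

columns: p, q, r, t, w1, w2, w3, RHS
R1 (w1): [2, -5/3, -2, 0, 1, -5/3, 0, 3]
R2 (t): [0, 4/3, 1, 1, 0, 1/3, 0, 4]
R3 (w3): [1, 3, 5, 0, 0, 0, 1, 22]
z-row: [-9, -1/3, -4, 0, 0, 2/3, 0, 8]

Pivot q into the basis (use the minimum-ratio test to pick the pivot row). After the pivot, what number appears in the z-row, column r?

Ratio test on column q — row 1: entry -5/3 ≤ 0; row 2: 4/(4/3) = 3; row 3: 22/3 = 22/3. Minimum is 3 at row 2 (t leaves); pivot element 4/3.
Divide row 2 by 4/3; eliminate column q from the other rows.
z-row update in column r: -4 − (-1/3)·(3/4) = -15/4.

-15/4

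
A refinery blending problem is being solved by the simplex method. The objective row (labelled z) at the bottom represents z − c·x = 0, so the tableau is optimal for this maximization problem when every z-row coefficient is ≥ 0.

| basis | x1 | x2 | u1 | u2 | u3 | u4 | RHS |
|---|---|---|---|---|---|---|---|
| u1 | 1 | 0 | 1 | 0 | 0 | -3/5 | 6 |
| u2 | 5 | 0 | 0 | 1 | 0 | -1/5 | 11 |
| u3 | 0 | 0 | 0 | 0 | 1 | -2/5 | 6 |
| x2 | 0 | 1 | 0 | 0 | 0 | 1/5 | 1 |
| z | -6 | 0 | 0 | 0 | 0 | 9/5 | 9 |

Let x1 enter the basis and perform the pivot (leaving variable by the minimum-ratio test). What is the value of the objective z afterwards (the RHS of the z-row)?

Ratio test on column x1 — row 1: 6/1 = 6; row 2: 11/5 = 11/5; row 3: entry 0 ≤ 0; row 4: entry 0 ≤ 0. Minimum is 11/5 at row 2 (u2 leaves); pivot element 5.
Pivot on row 2; the z-row RHS becomes 9 − (-6)·(11/5) = 111/5.

111/5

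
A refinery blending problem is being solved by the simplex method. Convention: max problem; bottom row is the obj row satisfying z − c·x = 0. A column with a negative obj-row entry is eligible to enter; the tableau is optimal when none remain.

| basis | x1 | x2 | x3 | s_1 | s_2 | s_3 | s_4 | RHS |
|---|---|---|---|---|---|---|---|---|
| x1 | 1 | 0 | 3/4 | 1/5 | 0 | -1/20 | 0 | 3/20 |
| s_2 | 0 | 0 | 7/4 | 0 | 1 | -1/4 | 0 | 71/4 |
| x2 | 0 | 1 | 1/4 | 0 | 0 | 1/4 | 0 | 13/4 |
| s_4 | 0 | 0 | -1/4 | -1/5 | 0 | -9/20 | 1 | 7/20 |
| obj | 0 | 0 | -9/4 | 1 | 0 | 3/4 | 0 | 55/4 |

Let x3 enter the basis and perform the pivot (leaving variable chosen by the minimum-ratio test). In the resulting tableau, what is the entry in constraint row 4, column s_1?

-2/15

Ratio test on column x3 — row 1: (3/20)/(3/4) = 1/5; row 2: (71/4)/(7/4) = 71/7; row 3: (13/4)/(1/4) = 13; row 4: entry -1/4 ≤ 0. Minimum is 1/5 at row 1 (x1 leaves); pivot element 3/4.
Divide row 1 by 3/4; eliminate column x3 from the other rows.
Row 4 update in column s_1: -1/5 − (-1/4)·(4/15) = -2/15.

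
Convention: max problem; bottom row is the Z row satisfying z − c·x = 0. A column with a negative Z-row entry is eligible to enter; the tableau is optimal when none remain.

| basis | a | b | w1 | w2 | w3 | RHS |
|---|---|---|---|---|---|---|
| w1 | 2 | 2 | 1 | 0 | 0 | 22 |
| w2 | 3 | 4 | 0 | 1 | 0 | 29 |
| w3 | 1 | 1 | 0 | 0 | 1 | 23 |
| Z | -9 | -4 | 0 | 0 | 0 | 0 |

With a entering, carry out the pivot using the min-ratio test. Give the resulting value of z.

Ratio test on column a — row 1: 22/2 = 11; row 2: 29/3 = 29/3; row 3: 23/1 = 23. Minimum is 29/3 at row 2 (w2 leaves); pivot element 3.
Pivot on row 2; the Z-row RHS becomes 0 − (-9)·(29/3) = 87.

87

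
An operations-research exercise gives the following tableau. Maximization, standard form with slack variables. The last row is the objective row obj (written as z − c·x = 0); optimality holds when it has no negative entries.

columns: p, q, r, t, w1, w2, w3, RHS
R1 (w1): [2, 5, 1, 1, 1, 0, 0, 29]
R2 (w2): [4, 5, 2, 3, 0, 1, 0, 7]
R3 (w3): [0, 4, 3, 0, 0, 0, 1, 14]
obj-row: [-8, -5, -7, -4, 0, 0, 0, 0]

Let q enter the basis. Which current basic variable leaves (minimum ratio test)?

Column q entries and ratios — w1: 29/5 = 29/5; w2: 7/5 = 7/5; w3: 14/4 = 7/2.
Smallest ratio is 7/5 in the row of w2, so w2 leaves.

w2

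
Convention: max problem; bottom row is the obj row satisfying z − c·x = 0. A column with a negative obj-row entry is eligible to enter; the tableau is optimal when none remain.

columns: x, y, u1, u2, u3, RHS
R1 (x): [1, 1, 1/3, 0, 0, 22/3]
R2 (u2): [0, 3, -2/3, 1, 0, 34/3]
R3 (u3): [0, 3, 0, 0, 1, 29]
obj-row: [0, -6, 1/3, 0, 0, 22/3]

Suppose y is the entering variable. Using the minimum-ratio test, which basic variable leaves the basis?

Column y entries and ratios — x: (22/3)/1 = 22/3; u2: (34/3)/3 = 34/9; u3: 29/3 = 29/3.
Smallest ratio is 34/9 in the row of u2, so u2 leaves.

u2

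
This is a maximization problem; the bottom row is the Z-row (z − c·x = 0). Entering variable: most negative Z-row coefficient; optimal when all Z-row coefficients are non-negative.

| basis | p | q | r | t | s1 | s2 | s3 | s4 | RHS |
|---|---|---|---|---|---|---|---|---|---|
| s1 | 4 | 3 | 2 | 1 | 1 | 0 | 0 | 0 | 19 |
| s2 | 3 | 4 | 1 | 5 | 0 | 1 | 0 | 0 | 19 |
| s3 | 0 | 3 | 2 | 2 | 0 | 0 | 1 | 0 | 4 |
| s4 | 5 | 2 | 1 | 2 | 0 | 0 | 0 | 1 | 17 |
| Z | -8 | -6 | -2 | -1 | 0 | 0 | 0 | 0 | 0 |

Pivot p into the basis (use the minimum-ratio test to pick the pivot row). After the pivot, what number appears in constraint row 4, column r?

Ratio test on column p — row 1: 19/4 = 19/4; row 2: 19/3 = 19/3; row 3: entry 0 ≤ 0; row 4: 17/5 = 17/5. Minimum is 17/5 at row 4 (s4 leaves); pivot element 5.
Divide row 4 by 5; eliminate column p from the other rows.
In the new row 4, the r entry is the old entry divided by the pivot: 1/5 = 1/5.

1/5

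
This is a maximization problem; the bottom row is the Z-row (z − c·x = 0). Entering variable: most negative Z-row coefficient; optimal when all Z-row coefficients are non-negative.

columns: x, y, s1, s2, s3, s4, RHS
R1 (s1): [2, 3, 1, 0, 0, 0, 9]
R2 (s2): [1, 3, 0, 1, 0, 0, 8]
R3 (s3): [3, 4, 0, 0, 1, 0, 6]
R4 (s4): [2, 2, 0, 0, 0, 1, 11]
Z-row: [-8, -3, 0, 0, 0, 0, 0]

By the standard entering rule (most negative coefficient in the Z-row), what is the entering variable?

Negative Z-row entries: x: -8, y: -3.
The most negative is -8 in column x, so x enters.

x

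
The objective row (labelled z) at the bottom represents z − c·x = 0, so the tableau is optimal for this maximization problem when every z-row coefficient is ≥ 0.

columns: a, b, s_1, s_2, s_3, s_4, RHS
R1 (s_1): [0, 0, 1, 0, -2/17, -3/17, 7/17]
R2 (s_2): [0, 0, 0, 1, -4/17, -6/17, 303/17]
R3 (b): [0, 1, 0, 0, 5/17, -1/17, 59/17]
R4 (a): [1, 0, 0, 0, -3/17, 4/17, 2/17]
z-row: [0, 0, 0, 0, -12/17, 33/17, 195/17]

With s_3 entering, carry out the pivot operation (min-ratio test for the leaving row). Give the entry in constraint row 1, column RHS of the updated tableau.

Ratio test on column s_3 — row 1: entry -2/17 ≤ 0; row 2: entry -4/17 ≤ 0; row 3: (59/17)/(5/17) = 59/5; row 4: entry -3/17 ≤ 0. Minimum is 59/5 at row 3 (b leaves); pivot element 5/17.
Divide row 3 by 5/17; eliminate column s_3 from the other rows.
Row 1 update in column RHS: 7/17 − (-2/17)·(59/5) = 9/5.

9/5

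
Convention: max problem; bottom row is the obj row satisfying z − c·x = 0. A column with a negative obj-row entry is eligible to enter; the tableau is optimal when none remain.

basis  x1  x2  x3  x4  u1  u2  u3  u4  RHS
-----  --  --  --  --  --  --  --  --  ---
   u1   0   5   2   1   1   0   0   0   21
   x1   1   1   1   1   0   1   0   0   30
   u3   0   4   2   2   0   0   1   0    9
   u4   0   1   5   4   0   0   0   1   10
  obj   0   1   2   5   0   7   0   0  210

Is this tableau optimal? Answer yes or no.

Every obj-row coefficient is ≥ 0, so the tableau is optimal.

yes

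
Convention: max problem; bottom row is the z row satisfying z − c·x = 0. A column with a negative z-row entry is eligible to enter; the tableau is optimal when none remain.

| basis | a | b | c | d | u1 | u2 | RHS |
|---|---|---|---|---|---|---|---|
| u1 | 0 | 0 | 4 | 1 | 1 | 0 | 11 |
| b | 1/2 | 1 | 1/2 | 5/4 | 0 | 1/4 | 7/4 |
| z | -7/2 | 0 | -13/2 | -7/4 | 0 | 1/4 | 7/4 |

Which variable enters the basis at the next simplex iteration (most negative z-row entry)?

Negative z-row entries: a: -7/2, c: -13/2, d: -7/4.
The most negative is -13/2 in column c, so c enters.

c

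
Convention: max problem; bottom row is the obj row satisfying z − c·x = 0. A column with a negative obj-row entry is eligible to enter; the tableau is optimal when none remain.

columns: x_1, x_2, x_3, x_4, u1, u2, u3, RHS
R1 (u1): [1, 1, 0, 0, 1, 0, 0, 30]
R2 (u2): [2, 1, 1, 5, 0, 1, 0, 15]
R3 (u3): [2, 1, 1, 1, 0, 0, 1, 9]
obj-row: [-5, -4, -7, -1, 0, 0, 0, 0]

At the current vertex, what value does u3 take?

u3 is basic (row 3); its value is the RHS of that row, 9.

9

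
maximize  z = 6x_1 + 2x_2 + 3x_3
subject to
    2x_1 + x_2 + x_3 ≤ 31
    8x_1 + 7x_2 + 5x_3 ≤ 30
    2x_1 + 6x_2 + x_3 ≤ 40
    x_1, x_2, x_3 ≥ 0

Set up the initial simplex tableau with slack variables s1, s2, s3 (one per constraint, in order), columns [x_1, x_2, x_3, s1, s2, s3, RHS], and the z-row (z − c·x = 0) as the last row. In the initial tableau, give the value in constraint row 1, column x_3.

1

Constraint 1 has coefficient 1 on x_3.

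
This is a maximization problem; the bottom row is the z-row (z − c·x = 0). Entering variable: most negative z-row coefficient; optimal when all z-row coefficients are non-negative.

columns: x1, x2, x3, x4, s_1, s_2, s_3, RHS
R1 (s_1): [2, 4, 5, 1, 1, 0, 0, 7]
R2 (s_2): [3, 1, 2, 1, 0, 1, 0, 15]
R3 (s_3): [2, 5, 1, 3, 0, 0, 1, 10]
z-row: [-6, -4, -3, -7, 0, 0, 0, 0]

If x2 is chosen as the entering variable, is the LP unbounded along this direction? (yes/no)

no

Column x2 has positive entries in row(s) 1, 2, 3, so the ratio test bounds it — not unbounded.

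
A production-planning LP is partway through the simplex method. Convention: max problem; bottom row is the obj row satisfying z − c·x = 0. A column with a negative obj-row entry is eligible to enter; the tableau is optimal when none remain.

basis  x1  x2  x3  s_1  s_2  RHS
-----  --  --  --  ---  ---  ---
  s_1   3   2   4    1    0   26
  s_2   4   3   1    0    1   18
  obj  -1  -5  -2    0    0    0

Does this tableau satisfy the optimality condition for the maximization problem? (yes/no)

The obj-row has a negative entry -5 in column x2, so it is not optimal.

no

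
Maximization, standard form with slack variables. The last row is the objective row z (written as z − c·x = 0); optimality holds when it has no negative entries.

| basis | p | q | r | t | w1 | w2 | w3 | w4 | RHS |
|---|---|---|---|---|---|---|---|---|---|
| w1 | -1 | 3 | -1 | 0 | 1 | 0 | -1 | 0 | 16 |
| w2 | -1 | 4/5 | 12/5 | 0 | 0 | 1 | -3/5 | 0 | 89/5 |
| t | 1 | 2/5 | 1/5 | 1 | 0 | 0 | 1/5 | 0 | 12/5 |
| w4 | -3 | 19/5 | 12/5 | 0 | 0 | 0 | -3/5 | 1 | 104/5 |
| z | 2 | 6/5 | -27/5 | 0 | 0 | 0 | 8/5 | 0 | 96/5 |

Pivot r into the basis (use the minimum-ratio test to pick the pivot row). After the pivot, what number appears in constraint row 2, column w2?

5/12

Ratio test on column r — row 1: entry -1 ≤ 0; row 2: (89/5)/(12/5) = 89/12; row 3: (12/5)/(1/5) = 12; row 4: (104/5)/(12/5) = 26/3. Minimum is 89/12 at row 2 (w2 leaves); pivot element 12/5.
Divide row 2 by 12/5; eliminate column r from the other rows.
In the new row 2, the w2 entry is the old entry divided by the pivot: 1/(12/5) = 5/12.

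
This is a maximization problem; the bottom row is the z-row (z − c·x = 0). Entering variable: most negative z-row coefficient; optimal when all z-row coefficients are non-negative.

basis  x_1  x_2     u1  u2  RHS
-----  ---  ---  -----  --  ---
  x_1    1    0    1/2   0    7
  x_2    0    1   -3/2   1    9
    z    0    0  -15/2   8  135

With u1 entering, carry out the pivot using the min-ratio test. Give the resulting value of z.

240

Ratio test on column u1 — row 1: 7/(1/2) = 14; row 2: entry -3/2 ≤ 0. Minimum is 14 at row 1 (x_1 leaves); pivot element 1/2.
Pivot on row 1; the z-row RHS becomes 135 − (-15/2)·14 = 240.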